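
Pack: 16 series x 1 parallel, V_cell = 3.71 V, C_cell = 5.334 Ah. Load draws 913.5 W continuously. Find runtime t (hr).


Step 1: E_pack = Ns * V_cell * Np * C_cell = 16 * 3.71 * 1 * 5.334 = 316.63 Wh
Step 2: t = E_pack / P = 316.63 / 913.5 = 0.3466 hr

0.3466 hr


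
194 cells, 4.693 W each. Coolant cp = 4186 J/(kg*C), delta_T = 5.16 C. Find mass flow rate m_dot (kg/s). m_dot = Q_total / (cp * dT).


Q_total = 194 * 4.693 = 910.44 W
m_dot = Q_total / (cp * dT) = 910.44 / (4186 * 5.16) = 0.04215 kg/s

0.04215 kg/s


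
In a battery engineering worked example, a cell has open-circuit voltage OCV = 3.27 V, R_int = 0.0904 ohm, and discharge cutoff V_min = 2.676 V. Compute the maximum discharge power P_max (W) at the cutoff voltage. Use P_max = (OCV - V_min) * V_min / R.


dV = OCV - V_min = 0.594 V (so I_max = dV / R)
P_max = dV * V_min / R = 0.594 * 2.676 / 0.0904 = 17.58 W

17.58 W


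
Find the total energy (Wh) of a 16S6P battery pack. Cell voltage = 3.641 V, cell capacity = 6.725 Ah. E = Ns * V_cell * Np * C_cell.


V_pack = 16 * 3.641 = 58.256 V
C_pack = 6 * 6.725 = 40.35 Ah
E = V_pack * C_pack = 58.256 * 40.35 = 2351 Wh

2351 Wh


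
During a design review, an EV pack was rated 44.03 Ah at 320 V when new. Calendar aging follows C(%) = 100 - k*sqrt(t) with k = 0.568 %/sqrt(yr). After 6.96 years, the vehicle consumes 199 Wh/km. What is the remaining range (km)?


Step 1: capacity retention = 100 - 0.568 * sqrt(6.96) = 100 - 0.568 * 2.6382 = 98.502%
Step 2: C_now = 44.03 * 98.502/100 = 43.37 Ah
Step 3: E_pack = V * C_now = 320 * 43.37 = 13878 Wh
Step 4: range = E_pack / consumption = 13878 / 199 = 69.74 km

69.74 km


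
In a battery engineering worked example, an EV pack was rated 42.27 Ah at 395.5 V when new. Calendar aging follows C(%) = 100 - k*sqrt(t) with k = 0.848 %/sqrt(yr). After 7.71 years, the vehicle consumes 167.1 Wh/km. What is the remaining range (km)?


Step 1: capacity retention = 100 - 0.848 * sqrt(7.71) = 100 - 0.848 * 2.7767 = 97.645%
Step 2: C_now = 42.27 * 97.645/100 = 41.275 Ah
Step 3: E_pack = V * C_now = 395.5 * 41.275 = 16324 Wh
Step 4: range = E_pack / consumption = 16324 / 167.1 = 97.69 km

97.69 km


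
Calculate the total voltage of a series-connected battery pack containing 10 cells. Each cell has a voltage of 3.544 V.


V_pack = n * V_cell = 10 * 3.544 = 35.44 V

35.44 V


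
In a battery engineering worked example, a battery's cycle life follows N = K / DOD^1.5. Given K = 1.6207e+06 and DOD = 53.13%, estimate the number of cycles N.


Step 1: DOD^1.5 = 53.13^1.5 = 387.27
Step 2: N = 1.6207e+06 / 387.27 = 4185 cycles

4185 cycles


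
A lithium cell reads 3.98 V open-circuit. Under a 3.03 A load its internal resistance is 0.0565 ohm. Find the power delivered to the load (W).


Step 1: V_terminal = OCV - I*R = 3.98 - 3.03 * 0.0565 = 3.8088 V
Step 2: P_out = V_terminal * I = 3.8088 * 3.03 = 11.54 W

11.54 W


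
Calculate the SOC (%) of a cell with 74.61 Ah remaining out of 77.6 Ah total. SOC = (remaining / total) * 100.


SOC% = 74.61 / 77.6 * 100 = 96.15%

96.15%


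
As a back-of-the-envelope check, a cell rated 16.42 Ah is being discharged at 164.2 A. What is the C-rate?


C_rate = I / capacity = 164.2 / 16.42 = 10C

10C


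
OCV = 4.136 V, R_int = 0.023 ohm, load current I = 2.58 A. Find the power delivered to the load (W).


Step 1: V_terminal = OCV - I*R = 4.136 - 2.58 * 0.023 = 4.0767 V
Step 2: P_out = V_terminal * I = 4.0767 * 2.58 = 10.52 W

10.52 W


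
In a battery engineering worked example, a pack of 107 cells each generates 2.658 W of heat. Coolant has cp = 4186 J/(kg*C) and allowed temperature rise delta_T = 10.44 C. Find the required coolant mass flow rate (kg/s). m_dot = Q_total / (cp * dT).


Step 1: Total heat Q = 107 * 2.658 W = 284.41 W
Step 2: denom = cp * dT = 4186 * 10.44 = 43702
Step 3: m_dot = 284.41 / 43702 = 0.006508 kg/s

0.006508 kg/s


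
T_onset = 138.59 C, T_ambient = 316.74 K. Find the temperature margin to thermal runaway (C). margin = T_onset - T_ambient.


Convert: T_ambient = 316.74 K = 43.59 C
margin = 138.59 - 43.59 = 95 C

95 C


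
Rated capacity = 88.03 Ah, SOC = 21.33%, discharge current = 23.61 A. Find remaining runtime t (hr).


Step 1: remaining = SOC/100 * C_total = 21.33/100 * 88.03 = 18.777 Ah
Step 2: t = remaining / I = 18.777 / 23.61 = 0.7953 hr

0.7953 hr


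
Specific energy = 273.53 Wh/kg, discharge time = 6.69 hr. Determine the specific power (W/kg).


P_specific = E / t = 273.53 / 6.69 = 40.89 W/kg

40.89 W/kg


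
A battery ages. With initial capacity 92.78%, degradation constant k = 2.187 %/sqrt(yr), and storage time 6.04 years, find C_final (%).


Step 1: sqrt(6.04 yr) = 2.4576
Step 2: drop = 2.187 * 2.4576 = 5.3748
Step 3: C_final = 92.78 - 5.3748 = 87.41%

87.41%


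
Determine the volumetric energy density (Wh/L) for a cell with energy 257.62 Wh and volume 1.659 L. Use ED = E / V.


Volumetric ED = 257.62 Wh / 1.659 L = 155.3 Wh/L

155.3 Wh/L


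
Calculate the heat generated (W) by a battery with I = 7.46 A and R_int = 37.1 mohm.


Convert: R = 37.1 mohm = 0.0371 ohm
I^2 = 55.652
Q = 55.652 * 0.0371 = 2.065 W

2.065 W


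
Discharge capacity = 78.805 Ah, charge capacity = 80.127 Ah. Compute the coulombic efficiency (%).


Coulombic efficiency = 78.805/80.127 * 100% = 98.35%

98.35%


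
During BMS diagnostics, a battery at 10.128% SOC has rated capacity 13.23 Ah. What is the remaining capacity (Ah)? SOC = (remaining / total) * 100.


remaining = SOC / 100 * total = 10.128 / 100 * 13.23 = 1.340 Ah

1.340 Ah


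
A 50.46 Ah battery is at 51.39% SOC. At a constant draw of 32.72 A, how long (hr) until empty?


Step 1: remaining = SOC/100 * C_total = 51.39/100 * 50.46 = 25.931 Ah
Step 2: t = remaining / I = 25.931 / 32.72 = 0.7925 hr

0.7925 hr


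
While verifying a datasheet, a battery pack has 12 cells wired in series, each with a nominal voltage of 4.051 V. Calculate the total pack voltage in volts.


V_pack = n * V_cell = 12 * 4.051 = 48.612 V

48.612 V


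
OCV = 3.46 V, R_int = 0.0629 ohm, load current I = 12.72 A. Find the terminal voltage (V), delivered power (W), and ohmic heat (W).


Step 1: V_terminal = OCV - I*R = 3.46 - 12.72 * 0.0629 = 2.6599 V
Step 2: P_out = V_terminal * I = 2.6599 * 12.72 = 33.83 W
Step 3: Q = I^2 * R = 12.72^2 * 0.0629 = 10.18 W

V=2.6599 V, P=33.83 W, Q=10.18 W


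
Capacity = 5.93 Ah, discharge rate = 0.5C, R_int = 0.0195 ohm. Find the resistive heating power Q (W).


Step 1: I = C_rate * capacity = 0.5 * 5.93 = 2.965 A
Step 2: Q = I^2 * R = 2.965^2 * 0.0195 = 8.7912 * 0.0195 = 0.1714 W

0.1714 W


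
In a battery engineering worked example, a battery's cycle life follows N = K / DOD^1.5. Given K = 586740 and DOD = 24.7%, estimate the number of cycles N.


Step 1: DOD^1.5 = 24.7^1.5 = 122.76
Step 2: N = 586740 / 122.76 = 4780 cycles

4780 cycles


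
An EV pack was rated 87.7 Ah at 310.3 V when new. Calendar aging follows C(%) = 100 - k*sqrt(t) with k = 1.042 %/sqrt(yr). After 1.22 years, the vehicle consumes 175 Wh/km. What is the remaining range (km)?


Step 1: capacity retention = 100 - 1.042 * sqrt(1.22) = 100 - 1.042 * 1.1045 = 98.849%
Step 2: C_now = 87.7 * 98.849/100 = 86.691 Ah
Step 3: E_pack = V * C_now = 310.3 * 86.691 = 26900 Wh
Step 4: range = E_pack / consumption = 26900 / 175 = 153.7 km

153.7 km


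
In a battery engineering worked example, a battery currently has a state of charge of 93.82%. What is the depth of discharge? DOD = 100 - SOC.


Complement of SOC: DOD = 100% - 93.82% = 6.18%

6.18%


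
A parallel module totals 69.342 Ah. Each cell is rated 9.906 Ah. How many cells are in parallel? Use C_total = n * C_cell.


n = C_total / C_cell = 69.342 / 9.906 = 7

7


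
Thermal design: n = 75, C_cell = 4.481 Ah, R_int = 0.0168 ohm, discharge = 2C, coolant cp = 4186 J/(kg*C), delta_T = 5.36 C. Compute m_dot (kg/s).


Step 1: I = 2 * 4.481 = 8.962 A
Step 2: Q_cell = I^2 * R = 8.962^2 * 0.0168 = 1.3493 W
Step 3: Q_total = 75 * 1.3493 = 101.2 W
Step 4: m_dot = Q_total / (cp * dT) = 101.2 / (4186 * 5.36) = 0.004510 kg/s

0.004510 kg/s


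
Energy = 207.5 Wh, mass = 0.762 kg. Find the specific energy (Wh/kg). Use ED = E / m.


ED = E / m = 207.5 / 0.762 = 272.3 Wh/kg

272.3 Wh/kg


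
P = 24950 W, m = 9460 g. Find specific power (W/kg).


Convert: m = 9460 g = 9.46 kg
SP = P / m = 24950 / 9.46 = 2637 W/kg

2637 W/kg


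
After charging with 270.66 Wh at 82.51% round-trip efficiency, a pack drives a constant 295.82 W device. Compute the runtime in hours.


Step 1: E_discharge = eta/100 * E_charge = 82.51/100 * 270.66 = 223.32 Wh
Step 2: t = E_discharge / P = 223.32 / 295.82 = 0.7549 hr

0.7549 hr


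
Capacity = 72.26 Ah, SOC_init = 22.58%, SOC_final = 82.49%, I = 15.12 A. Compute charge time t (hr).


Step 1: dSOC = 82.49% - 22.58% = 59.91%
Step 2: delta_Ah = 72.26 * 59.91 / 100 = 43.291 Ah
Step 3: t = 43.291 / 15.12 = 2.863 hr

2.863 hr


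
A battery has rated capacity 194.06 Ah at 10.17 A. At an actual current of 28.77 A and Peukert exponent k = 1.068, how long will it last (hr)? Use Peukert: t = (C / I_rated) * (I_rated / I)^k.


t_rated = C / I_rated = 194.06 / 10.17 = 19.082 hr
(I_rated/I)^k = (0.35349)^1.068 = 0.32936
t = t_rated * (I_rated/I)^k = 19.082 * 0.32936 = 6.285 hr

6.285 hr


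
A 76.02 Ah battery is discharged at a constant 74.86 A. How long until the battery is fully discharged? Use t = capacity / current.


t = capacity / current = 76.02 / 74.86 = 1.015 hr

1.015 hr


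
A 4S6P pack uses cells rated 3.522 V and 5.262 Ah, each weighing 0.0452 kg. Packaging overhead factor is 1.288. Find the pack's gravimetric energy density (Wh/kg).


Step 1: V_pack = 4 * 3.522 = 14.088 V
Step 2: C_pack = 6 * 5.262 = 31.572 Ah
Step 3: E_pack = V_pack * C_pack = 14.088 * 31.572 = 444.79 Wh
Step 4: m_pack = 4 * 6 * 0.0452 * 1.288 = 1.3972 kg
Step 5: ED = E_pack / m_pack = 444.79 / 1.3972 = 318.3 Wh/kg

318.3 Wh/kg


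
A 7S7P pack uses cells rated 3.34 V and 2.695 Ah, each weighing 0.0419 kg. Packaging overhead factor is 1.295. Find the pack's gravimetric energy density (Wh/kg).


Step 1: V_pack = 7 * 3.34 = 23.38 V
Step 2: C_pack = 7 * 2.695 = 18.865 Ah
Step 3: E_pack = V_pack * C_pack = 23.38 * 18.865 = 441.06 Wh
Step 4: m_pack = 7 * 7 * 0.0419 * 1.295 = 2.6588 kg
Step 5: ED = E_pack / m_pack = 441.06 / 2.6588 = 165.9 Wh/kg

165.9 Wh/kg


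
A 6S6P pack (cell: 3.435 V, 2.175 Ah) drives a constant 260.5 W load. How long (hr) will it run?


Step 1: E_pack = Ns * V_cell * Np * C_cell = 6 * 3.435 * 6 * 2.175 = 268.96 Wh
Step 2: t = E_pack / P = 268.96 / 260.5 = 1.032 hr

1.032 hr


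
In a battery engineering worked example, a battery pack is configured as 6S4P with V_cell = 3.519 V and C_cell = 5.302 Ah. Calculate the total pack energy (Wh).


E = Ns * Vcell * Np * Ccell = 6 * 3.519 * 4 * 5.302 = 447.8 Wh

447.8 Wh


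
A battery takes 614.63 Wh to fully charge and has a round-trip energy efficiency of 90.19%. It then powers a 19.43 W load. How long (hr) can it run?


Step 1: E_discharge = eta/100 * E_charge = 90.19/100 * 614.63 = 554.33 Wh
Step 2: t = E_discharge / P = 554.33 / 19.43 = 28.53 hr

28.53 hr


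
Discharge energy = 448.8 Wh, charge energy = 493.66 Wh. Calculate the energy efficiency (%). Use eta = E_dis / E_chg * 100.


Round-trip efficiency = 448.8/493.66 * 100% = 90.91%

90.91%


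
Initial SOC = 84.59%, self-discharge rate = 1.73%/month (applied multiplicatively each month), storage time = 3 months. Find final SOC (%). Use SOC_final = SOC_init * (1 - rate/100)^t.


decay = (1 - 1.73/100)^3 = 0.94899
SOC_final = 84.59 * 0.94899 = 80.28%

80.28%


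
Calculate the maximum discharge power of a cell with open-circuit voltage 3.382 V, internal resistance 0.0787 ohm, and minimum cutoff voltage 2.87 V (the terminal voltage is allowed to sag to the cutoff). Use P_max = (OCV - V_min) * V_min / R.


P_max = (OCV - V_min) * V_min / R = (3.382 - 2.87) * 2.87 / 0.0787 = 0.512 * 2.87 / 0.0787 = 18.67 W

18.67 W


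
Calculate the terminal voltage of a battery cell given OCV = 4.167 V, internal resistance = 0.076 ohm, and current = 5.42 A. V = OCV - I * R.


V = OCV - I*R = 4.167 - 5.42 * 0.076 = 3.755 V

3.755 V


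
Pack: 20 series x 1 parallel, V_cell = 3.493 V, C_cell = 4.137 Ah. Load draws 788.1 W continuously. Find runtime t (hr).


Step 1: E_pack = Ns * V_cell * Np * C_cell = 20 * 3.493 * 1 * 4.137 = 289.01 Wh
Step 2: t = E_pack / P = 289.01 / 788.1 = 0.3667 hr

0.3667 hr


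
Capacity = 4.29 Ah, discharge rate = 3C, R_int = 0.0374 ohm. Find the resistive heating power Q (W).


Step 1: I = C_rate * capacity = 3 * 4.29 = 12.87 A
Step 2: Q = I^2 * R = 12.87^2 * 0.0374 = 165.64 * 0.0374 = 6.195 W

6.195 W


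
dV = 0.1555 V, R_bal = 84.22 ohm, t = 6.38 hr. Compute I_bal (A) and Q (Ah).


First, Ohm's law: I_bal = 0.1555 V / 84.22 ohm = 0.0018464 A
Then Q = I * t = 0.0018464 A * 6.38 hr = 0.01178 Ah

I=0.0018464 A, Q=0.01178 Ah


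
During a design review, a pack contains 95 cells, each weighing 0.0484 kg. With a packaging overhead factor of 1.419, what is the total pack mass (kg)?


m_pack = n * m_cell * overhead = 95 * 0.0484 * 1.419 = 6.525 kg

6.525 kg


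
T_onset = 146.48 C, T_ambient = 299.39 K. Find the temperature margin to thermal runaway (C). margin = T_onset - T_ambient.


Convert: T_ambient = 299.39 K = 26.24 C
margin = 146.48 - 26.24 = 120.24 C

120.24 C


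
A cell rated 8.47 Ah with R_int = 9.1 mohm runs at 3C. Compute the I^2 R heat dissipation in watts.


Convert: R = 9.1 mohm = 0.0091 ohm
Step 1: I = C_rate * capacity = 3 * 8.47 = 25.41 A
Step 2: Q = I^2 * R = 25.41^2 * 0.0091 = 645.67 * 0.0091 = 5.876 W

5.876 W


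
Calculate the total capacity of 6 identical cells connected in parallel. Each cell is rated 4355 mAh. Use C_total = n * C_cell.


Convert: C_cell = 4355 mAh = 4.355 Ah
C_total = 6 * 4.355 = 26.13 Ah

26.13 Ah


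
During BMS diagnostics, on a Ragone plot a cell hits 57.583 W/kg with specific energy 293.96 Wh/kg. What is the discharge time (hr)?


t = E / P = 293.96 / 57.583 = 5.105 hr

5.105 hr


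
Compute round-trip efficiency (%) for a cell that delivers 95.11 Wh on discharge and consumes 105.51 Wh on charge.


eta_e = E_dis / E_chg * 100 = 95.11 / 105.51 * 100 = 90.14%

90.14%


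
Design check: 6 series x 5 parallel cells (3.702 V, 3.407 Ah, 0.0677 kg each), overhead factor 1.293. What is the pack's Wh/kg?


Step 1: V_pack = 6 * 3.702 = 22.212 V
Step 2: C_pack = 5 * 3.407 = 17.035 Ah
Step 3: E_pack = V_pack * C_pack = 22.212 * 17.035 = 378.38 Wh
Step 4: m_pack = 6 * 5 * 0.0677 * 1.293 = 2.6261 kg
Step 5: ED = E_pack / m_pack = 378.38 / 2.6261 = 144.1 Wh/kg

144.1 Wh/kg


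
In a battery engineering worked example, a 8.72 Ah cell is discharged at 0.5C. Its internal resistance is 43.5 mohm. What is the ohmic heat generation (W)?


Convert: R = 43.5 mohm = 0.0435 ohm
Step 1: I = C_rate * capacity = 0.5 * 8.72 = 4.36 A
Step 2: Q = I^2 * R = 4.36^2 * 0.0435 = 19.01 * 0.0435 = 0.8269 W

0.8269 W


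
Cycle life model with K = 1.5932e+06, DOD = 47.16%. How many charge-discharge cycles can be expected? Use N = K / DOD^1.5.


DOD^1.5 = 323.86
N = K / DOD^1.5 = 1.5932e+06 / 323.86 = 4919

4919 cycles


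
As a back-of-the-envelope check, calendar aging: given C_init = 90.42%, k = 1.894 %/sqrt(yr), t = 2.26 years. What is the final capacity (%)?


Step 1: sqrt(2.26 yr) = 1.5033
Step 2: drop = 1.894 * 1.5033 = 2.8473
Step 3: C_final = 90.42 - 2.8473 = 87.57%

87.57%


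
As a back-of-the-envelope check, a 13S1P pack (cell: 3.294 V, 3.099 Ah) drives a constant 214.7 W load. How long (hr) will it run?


Step 1: E_pack = Ns * V_cell * Np * C_cell = 13 * 3.294 * 1 * 3.099 = 132.71 Wh
Step 2: t = E_pack / P = 132.71 / 214.7 = 0.6181 hr

0.6181 hr


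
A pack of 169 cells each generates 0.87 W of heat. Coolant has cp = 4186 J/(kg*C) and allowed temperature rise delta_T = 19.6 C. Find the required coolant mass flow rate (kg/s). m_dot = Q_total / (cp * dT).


Step 1: Total heat Q = 169 * 0.87 W = 147.03 W
Step 2: denom = cp * dT = 4186 * 19.6 = 82046
Step 3: m_dot = 147.03 / 82046 = 0.001792 kg/s

0.001792 kg/s


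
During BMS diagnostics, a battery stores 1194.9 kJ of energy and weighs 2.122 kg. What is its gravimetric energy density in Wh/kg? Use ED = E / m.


Convert: E = 1194.9 kJ = 331.92 Wh
ED = E / m = 331.92 / 2.122 = 156.4 Wh/kg

156.4 Wh/kg


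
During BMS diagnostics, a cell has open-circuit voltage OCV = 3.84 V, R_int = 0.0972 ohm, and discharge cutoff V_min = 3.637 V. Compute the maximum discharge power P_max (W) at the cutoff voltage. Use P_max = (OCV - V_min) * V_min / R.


P_max = (OCV - V_min) * V_min / R = (3.84 - 3.637) * 3.637 / 0.0972 = 0.203 * 3.637 / 0.0972 = 7.596 W

7.596 W


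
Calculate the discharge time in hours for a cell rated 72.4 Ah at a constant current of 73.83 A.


Runtime = 72.4 Ah / 73.83 A = 0.9806 hr

0.9806 hr


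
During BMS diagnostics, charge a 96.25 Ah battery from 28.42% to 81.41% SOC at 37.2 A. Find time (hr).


Step 1: dSOC = 81.41% - 28.42% = 52.99%
Step 2: delta_Ah = 96.25 * 52.99 / 100 = 51.003 Ah
Step 3: t = 51.003 / 37.2 = 1.371 hr

1.371 hr


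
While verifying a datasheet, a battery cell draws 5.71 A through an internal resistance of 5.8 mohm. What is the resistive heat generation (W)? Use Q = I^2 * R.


Convert: R = 5.8 mohm = 0.0058 ohm
I^2 = 32.604
Q = 32.604 * 0.0058 = 0.1891 W

0.1891 W


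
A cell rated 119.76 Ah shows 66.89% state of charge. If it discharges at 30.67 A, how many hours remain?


Step 1: remaining = SOC/100 * C_total = 66.89/100 * 119.76 = 80.107 Ah
Step 2: t = remaining / I = 80.107 / 30.67 = 2.612 hr

2.612 hr


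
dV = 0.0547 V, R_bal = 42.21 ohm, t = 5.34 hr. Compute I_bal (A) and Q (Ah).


I_bal = dV / R = 0.0547 / 42.21 = 0.0012959 A
Q = I_bal * t = 0.0012959 * 5.34 = 0.006920 Ah

I=0.0012959 A, Q=0.006920 Ah


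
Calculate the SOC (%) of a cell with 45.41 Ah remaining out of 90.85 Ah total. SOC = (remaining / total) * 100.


SOC% = 45.41 / 90.85 * 100 = 49.98%

49.98%


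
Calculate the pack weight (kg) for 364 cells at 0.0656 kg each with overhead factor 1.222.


Cell mass sum = 364 * 0.0656 = 23.878 kg
With overhead 1.222: m_pack = 23.878 * 1.222 = 29.18 kg

29.18 kg


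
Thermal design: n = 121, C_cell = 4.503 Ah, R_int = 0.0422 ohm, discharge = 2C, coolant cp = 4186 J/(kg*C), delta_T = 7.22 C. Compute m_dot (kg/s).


Step 1: I = 2 * 4.503 = 9.006 A
Step 2: Q_cell = I^2 * R = 9.006^2 * 0.0422 = 3.4228 W
Step 3: Q_total = 121 * 3.4228 = 414.16 W
Step 4: m_dot = Q_total / (cp * dT) = 414.16 / (4186 * 7.22) = 0.01370 kg/s

0.01370 kg/s


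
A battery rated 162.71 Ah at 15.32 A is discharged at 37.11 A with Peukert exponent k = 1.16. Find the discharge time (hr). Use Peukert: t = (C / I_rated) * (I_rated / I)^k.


t_rated = C / I_rated = 162.71 / 15.32 = 10.621 hr
(I_rated/I)^k = (0.41283)^1.16 = 0.35834
t = t_rated * (I_rated/I)^k = 10.621 * 0.35834 = 3.806 hr

3.806 hr


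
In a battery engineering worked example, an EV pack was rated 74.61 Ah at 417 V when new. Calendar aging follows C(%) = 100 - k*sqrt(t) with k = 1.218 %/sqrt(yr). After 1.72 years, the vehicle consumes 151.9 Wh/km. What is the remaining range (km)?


Step 1: capacity retention = 100 - 1.218 * sqrt(1.72) = 100 - 1.218 * 1.3115 = 98.403%
Step 2: C_now = 74.61 * 98.403/100 = 73.418 Ah
Step 3: E_pack = V * C_now = 417 * 73.418 = 30615 Wh
Step 4: range = E_pack / consumption = 30615 / 151.9 = 201.5 km

201.5 km


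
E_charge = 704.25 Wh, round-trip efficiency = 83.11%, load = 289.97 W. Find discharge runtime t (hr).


Step 1: E_discharge = eta/100 * E_charge = 83.11/100 * 704.25 = 585.3 Wh
Step 2: t = E_discharge / P = 585.3 / 289.97 = 2.018 hr

2.018 hr


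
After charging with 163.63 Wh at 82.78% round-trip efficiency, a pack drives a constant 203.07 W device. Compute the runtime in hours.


Step 1: E_discharge = eta/100 * E_charge = 82.78/100 * 163.63 = 135.45 Wh
Step 2: t = E_discharge / P = 135.45 / 203.07 = 0.6670 hr

0.6670 hr


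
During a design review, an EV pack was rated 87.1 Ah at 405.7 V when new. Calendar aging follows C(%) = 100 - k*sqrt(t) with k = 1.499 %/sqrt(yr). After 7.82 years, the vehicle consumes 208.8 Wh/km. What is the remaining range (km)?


Step 1: capacity retention = 100 - 1.499 * sqrt(7.82) = 100 - 1.499 * 2.7964 = 95.808%
Step 2: C_now = 87.1 * 95.808/100 = 83.449 Ah
Step 3: E_pack = V * C_now = 405.7 * 83.449 = 33855 Wh
Step 4: range = E_pack / consumption = 33855 / 208.8 = 162.1 km

162.1 km


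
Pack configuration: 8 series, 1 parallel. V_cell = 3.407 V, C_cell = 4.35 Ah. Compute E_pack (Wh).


V_pack = 8 * 3.407 = 27.256 V
C_pack = 1 * 4.35 = 4.35 Ah
E = V_pack * C_pack = 27.256 * 4.35 = 118.6 Wh

118.6 Wh


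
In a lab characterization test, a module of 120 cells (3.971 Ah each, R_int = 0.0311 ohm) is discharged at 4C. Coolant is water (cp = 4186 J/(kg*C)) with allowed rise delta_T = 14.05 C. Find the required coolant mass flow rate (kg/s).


Step 1: I = 4 * 3.971 = 15.884 A
Step 2: Q_cell = I^2 * R = 15.884^2 * 0.0311 = 7.8466 W
Step 3: Q_total = 120 * 7.8466 = 941.59 W
Step 4: m_dot = Q_total / (cp * dT) = 941.59 / (4186 * 14.05) = 0.01601 kg/s

0.01601 kg/s


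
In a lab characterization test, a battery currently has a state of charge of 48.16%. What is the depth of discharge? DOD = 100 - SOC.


Complement of SOC: DOD = 100% - 48.16% = 51.84%

51.84%


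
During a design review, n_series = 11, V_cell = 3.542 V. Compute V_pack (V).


V_pack = n * V_cell = 11 * 3.542 = 38.962 V

38.962 V


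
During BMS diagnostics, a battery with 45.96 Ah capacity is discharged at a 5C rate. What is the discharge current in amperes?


At 5C: I = 5 * 45.96 Ah = 229.8 A

229.8 A


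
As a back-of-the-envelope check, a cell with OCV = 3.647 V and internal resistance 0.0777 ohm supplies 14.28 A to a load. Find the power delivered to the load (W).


Step 1: V_terminal = OCV - I*R = 3.647 - 14.28 * 0.0777 = 2.5374 V
Step 2: P_out = V_terminal * I = 2.5374 * 14.28 = 36.23 W

36.23 W


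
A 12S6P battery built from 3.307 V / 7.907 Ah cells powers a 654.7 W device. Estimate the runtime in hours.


Step 1: E_pack = Ns * V_cell * Np * C_cell = 12 * 3.307 * 6 * 7.907 = 1882.7 Wh
Step 2: t = E_pack / P = 1882.7 / 654.7 = 2.876 hr

2.876 hr


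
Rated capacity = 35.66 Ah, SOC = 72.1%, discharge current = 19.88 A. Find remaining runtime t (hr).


Step 1: remaining = SOC/100 * C_total = 72.1/100 * 35.66 = 25.711 Ah
Step 2: t = remaining / I = 25.711 / 19.88 = 1.293 hr

1.293 hr


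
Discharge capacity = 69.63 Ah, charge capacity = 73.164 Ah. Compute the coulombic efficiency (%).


Coulombic efficiency = 69.63/73.164 * 100% = 95.17%

95.17%


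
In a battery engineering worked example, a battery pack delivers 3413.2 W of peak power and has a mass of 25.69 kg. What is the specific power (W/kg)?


SP = P / m = 3413.2 / 25.69 = 132.9 W/kg

132.9 W/kg


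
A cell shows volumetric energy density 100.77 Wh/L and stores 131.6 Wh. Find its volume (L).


V = E / ED = 131.6 / 100.77 = 1.306 L

1.306 L


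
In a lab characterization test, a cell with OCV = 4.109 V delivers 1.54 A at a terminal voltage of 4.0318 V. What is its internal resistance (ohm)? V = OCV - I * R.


R = (OCV - V) / I = (4.109 - 4.0318) / 1.54 = 0.05013 ohm

0.05013 ohm


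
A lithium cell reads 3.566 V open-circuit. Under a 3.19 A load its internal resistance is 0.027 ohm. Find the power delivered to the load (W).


Step 1: V_terminal = OCV - I*R = 3.566 - 3.19 * 0.027 = 3.4799 V
Step 2: P_out = V_terminal * I = 3.4799 * 3.19 = 11.10 W

11.10 W


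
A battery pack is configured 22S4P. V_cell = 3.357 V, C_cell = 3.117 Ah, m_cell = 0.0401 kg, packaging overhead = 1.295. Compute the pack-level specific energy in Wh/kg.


Step 1: V_pack = 22 * 3.357 = 73.854 V
Step 2: C_pack = 4 * 3.117 = 12.468 Ah
Step 3: E_pack = V_pack * C_pack = 73.854 * 12.468 = 920.81 Wh
Step 4: m_pack = 22 * 4 * 0.0401 * 1.295 = 4.5698 kg
Step 5: ED = E_pack / m_pack = 920.81 / 4.5698 = 201.5 Wh/kg

201.5 Wh/kg


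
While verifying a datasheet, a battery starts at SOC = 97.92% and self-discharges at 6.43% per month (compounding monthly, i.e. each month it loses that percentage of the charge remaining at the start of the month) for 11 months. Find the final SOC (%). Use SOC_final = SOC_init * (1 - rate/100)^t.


Monthly retention factor = 1 - 6.43/100 = 0.9357
Over 11 months: factor^11 = 0.4814
SOC_final = 97.92 * 0.4814 = 47.14%

47.14%


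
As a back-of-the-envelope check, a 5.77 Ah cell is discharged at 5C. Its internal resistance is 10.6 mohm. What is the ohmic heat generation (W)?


Convert: R = 10.6 mohm = 0.0106 ohm
Step 1: I = C_rate * capacity = 5 * 5.77 = 28.85 A
Step 2: Q = I^2 * R = 28.85^2 * 0.0106 = 832.32 * 0.0106 = 8.823 W

8.823 W


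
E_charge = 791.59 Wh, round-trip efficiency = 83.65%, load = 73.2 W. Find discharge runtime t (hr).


Step 1: E_discharge = eta/100 * E_charge = 83.65/100 * 791.59 = 662.17 Wh
Step 2: t = E_discharge / P = 662.17 / 73.2 = 9.046 hr

9.046 hr


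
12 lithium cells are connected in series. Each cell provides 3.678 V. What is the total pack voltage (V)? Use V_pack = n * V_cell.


With 12 cells in series at 3.678 V each, V_pack = 44.136 V

44.136 V


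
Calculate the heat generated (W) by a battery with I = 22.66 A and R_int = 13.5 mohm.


Convert: R = 13.5 mohm = 0.0135 ohm
I^2 = 513.48
Q = 513.48 * 0.0135 = 6.932 W

6.932 W


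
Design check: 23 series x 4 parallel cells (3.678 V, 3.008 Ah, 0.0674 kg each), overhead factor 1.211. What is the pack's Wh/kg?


Step 1: V_pack = 23 * 3.678 = 84.594 V
Step 2: C_pack = 4 * 3.008 = 12.032 Ah
Step 3: E_pack = V_pack * C_pack = 84.594 * 12.032 = 1017.8 Wh
Step 4: m_pack = 23 * 4 * 0.0674 * 1.211 = 7.5092 kg
Step 5: ED = E_pack / m_pack = 1017.8 / 7.5092 = 135.5 Wh/kg

135.5 Wh/kg


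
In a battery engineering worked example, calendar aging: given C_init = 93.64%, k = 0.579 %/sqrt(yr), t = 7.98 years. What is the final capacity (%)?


Step 1: sqrt(7.98 yr) = 2.8249
Step 2: drop = 0.579 * 2.8249 = 1.6356
Step 3: C_final = 93.64 - 1.6356 = 92.00%

92.00%


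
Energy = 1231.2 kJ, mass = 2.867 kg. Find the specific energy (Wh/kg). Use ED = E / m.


Convert: E = 1231.2 kJ = 342 Wh
ED = E / m = 342 / 2.867 = 119.3 Wh/kg

119.3 Wh/kg


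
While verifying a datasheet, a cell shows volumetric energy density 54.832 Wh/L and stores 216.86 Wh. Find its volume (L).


V = E / ED = 216.86 / 54.832 = 3.955 L

3.955 L


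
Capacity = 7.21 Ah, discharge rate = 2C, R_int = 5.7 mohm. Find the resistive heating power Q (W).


Convert: R = 5.7 mohm = 0.0057 ohm
Step 1: I = C_rate * capacity = 2 * 7.21 = 14.42 A
Step 2: Q = I^2 * R = 14.42^2 * 0.0057 = 207.94 * 0.0057 = 1.185 W

1.185 W


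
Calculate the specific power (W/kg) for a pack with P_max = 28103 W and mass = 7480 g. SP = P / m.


Convert: m = 7480 g = 7.48 kg
SP = P / m = 28103 / 7.48 = 3757 W/kg

3757 W/kg


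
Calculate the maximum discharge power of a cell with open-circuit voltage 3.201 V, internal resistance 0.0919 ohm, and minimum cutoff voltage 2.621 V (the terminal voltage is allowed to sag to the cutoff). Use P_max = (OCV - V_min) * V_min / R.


dV = OCV - V_min = 0.58 V (so I_max = dV / R)
P_max = dV * V_min / R = 0.58 * 2.621 / 0.0919 = 16.54 W

16.54 W


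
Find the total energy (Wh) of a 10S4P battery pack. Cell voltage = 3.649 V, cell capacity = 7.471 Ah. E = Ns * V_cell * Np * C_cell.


E = Ns * Vcell * Np * Ccell = 10 * 3.649 * 4 * 7.471 = 1090 Wh

1090 Wh


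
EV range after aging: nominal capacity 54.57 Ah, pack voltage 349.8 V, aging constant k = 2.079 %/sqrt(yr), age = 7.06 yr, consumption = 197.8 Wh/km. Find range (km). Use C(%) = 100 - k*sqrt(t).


Step 1: capacity retention = 100 - 2.079 * sqrt(7.06) = 100 - 2.079 * 2.6571 = 94.476%
Step 2: C_now = 54.57 * 94.476/100 = 51.556 Ah
Step 3: E_pack = V * C_now = 349.8 * 51.556 = 18034 Wh
Step 4: range = E_pack / consumption = 18034 / 197.8 = 91.17 km

91.17 km


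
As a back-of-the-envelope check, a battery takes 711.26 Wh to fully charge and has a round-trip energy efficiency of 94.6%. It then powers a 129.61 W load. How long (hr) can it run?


Step 1: E_discharge = eta/100 * E_charge = 94.6/100 * 711.26 = 672.85 Wh
Step 2: t = E_discharge / P = 672.85 / 129.61 = 5.191 hr

5.191 hr


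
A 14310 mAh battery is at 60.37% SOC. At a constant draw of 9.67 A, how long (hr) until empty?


Convert: C_total = 14310 mAh = 14.31 Ah
Step 1: remaining = SOC/100 * C_total = 60.37/100 * 14.31 = 8.6389 Ah
Step 2: t = remaining / I = 8.6389 / 9.67 = 0.8934 hr

0.8934 hr


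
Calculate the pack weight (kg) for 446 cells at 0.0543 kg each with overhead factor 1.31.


m_pack = n * m_cell * overhead = 446 * 0.0543 * 1.31 = 31.73 kg

31.73 kg


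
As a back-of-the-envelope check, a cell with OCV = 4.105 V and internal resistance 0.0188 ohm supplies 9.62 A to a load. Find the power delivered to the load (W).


Step 1: V_terminal = OCV - I*R = 4.105 - 9.62 * 0.0188 = 3.9241 V
Step 2: P_out = V_terminal * I = 3.9241 * 9.62 = 37.75 W

37.75 W


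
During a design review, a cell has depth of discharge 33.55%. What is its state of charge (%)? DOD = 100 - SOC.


SOC = 100 - DOD = 100 - 33.55 = 66.45%

66.45%


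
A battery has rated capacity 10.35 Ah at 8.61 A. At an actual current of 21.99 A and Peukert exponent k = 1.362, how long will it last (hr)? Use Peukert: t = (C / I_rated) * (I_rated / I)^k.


Step 1: t_rated = C / I_rated = 10.35 / 8.61 = 1.2021 hr
Step 2: ratio = 8.61 / 21.99 = 0.39154
Step 3: ratio^k = 0.39154^1.362 = 0.27884
Step 4: t = t_rated * ratio^k = 1.2021 * 0.27884 = 0.3352 hr

0.3352 hr


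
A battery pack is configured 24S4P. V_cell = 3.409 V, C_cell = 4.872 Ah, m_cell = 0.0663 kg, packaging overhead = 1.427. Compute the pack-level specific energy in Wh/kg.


Step 1: V_pack = 24 * 3.409 = 81.816 V
Step 2: C_pack = 4 * 4.872 = 19.488 Ah
Step 3: E_pack = V_pack * C_pack = 81.816 * 19.488 = 1594.4 Wh
Step 4: m_pack = 24 * 4 * 0.0663 * 1.427 = 9.0826 kg
Step 5: ED = E_pack / m_pack = 1594.4 / 9.0826 = 175.5 Wh/kg

175.5 Wh/kg


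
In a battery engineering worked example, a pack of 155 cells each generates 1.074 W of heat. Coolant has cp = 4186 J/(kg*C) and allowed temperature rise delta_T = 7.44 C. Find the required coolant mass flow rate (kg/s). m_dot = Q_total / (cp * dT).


Q_total = 155 * 1.074 = 166.47 W
m_dot = Q_total / (cp * dT) = 166.47 / (4186 * 7.44) = 0.005345 kg/s

0.005345 kg/s


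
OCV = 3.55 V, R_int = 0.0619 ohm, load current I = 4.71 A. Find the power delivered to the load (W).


Step 1: V_terminal = OCV - I*R = 3.55 - 4.71 * 0.0619 = 3.2585 V
Step 2: P_out = V_terminal * I = 3.2585 * 4.71 = 15.35 W

15.35 W


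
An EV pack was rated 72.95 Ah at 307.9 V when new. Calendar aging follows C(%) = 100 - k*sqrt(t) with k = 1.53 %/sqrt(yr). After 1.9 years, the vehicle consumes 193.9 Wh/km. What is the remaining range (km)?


Step 1: capacity retention = 100 - 1.53 * sqrt(1.9) = 100 - 1.53 * 1.3784 = 97.891%
Step 2: C_now = 72.95 * 97.891/100 = 71.411 Ah
Step 3: E_pack = V * C_now = 307.9 * 71.411 = 21987 Wh
Step 4: range = E_pack / consumption = 21987 / 193.9 = 113.4 km

113.4 km


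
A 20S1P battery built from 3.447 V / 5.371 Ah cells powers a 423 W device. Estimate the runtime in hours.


Step 1: E_pack = Ns * V_cell * Np * C_cell = 20 * 3.447 * 1 * 5.371 = 370.28 Wh
Step 2: t = E_pack / P = 370.28 / 423 = 0.8754 hr

0.8754 hr


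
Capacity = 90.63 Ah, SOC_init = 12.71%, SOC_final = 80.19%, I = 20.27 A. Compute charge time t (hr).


Step 1: dSOC = 80.19% - 12.71% = 67.48%
Step 2: delta_Ah = 90.63 * 67.48 / 100 = 61.157 Ah
Step 3: t = 61.157 / 20.27 = 3.017 hr

3.017 hr


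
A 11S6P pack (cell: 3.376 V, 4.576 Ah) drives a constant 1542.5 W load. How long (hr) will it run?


Step 1: E_pack = Ns * V_cell * Np * C_cell = 11 * 3.376 * 6 * 4.576 = 1019.6 Wh
Step 2: t = E_pack / P = 1019.6 / 1542.5 = 0.6610 hr

0.6610 hr


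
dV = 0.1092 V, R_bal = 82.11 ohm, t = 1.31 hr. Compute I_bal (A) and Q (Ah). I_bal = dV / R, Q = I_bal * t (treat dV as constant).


First, Ohm's law: I_bal = 0.1092 V / 82.11 ohm = 0.0013299 A
Then Q = I * t = 0.0013299 A * 1.31 hr = 0.001742 Ah

I=0.0013299 A, Q=0.001742 Ah


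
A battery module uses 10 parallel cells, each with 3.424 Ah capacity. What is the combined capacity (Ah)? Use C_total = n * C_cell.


Parallel capacities add: 10 * 3.424 Ah = 34.24 Ah

34.24 Ah


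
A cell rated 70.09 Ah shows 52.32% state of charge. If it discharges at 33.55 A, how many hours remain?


Step 1: remaining = SOC/100 * C_total = 52.32/100 * 70.09 = 36.671 Ah
Step 2: t = remaining / I = 36.671 / 33.55 = 1.093 hr

1.093 hr


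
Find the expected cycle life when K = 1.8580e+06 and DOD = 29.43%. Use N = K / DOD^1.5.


Step 1: DOD^1.5 = 29.43^1.5 = 159.66
Step 2: N = 1.8580e+06 / 159.66 = 11640 cycles

11640 cycles


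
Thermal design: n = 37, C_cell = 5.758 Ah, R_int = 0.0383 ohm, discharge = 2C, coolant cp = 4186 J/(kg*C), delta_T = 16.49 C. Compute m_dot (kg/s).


Step 1: I = 2 * 5.758 = 11.516 A
Step 2: Q_cell = I^2 * R = 11.516^2 * 0.0383 = 5.0793 W
Step 3: Q_total = 37 * 5.0793 = 187.93 W
Step 4: m_dot = Q_total / (cp * dT) = 187.93 / (4186 * 16.49) = 0.002723 kg/s

0.002723 kg/s


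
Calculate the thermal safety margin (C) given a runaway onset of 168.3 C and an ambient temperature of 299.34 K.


Convert: T_ambient = 299.34 K = 26.19 C
margin = 168.3 - 26.19 = 142.11 C

142.11 C


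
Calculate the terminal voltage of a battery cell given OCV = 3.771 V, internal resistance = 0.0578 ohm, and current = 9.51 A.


V = OCV - I*R = 3.771 - 9.51 * 0.0578 = 3.221 V

3.221 V


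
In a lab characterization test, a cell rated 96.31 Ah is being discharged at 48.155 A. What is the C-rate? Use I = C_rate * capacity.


Rearranging: C_rate = 48.155 / 96.31 = 0.5C

0.5C


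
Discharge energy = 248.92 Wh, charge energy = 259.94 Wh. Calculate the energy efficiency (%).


Round-trip efficiency = 248.92/259.94 * 100% = 95.76%

95.76%


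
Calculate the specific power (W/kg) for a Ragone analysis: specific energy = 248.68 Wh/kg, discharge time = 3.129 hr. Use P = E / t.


Specific power = 248.68 Wh/kg / 3.129 hr = 79.48 W/kg

79.48 W/kg


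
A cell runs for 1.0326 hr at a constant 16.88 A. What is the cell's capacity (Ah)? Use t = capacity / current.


C = I * t = 16.88 * 1.0326 = 17.43 Ah

17.43 Ah


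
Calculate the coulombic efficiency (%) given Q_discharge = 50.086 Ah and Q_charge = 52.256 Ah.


eta_c = Q_dis / Q_chg * 100 = 50.086 / 52.256 * 100 = 95.85%

95.85%


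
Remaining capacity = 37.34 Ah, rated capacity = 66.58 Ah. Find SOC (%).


SOC = (remaining / total) * 100 = (37.34 / 66.58) * 100 = 56.08%

56.08%


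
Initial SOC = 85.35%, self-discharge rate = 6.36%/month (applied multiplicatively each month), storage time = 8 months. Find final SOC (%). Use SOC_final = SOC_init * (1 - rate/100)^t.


decay = (1 - 6.36/100)^8 = 0.59114
SOC_final = 85.35 * 0.59114 = 50.45%

50.45%


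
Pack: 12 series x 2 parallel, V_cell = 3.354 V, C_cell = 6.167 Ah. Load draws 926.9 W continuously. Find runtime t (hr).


Step 1: E_pack = Ns * V_cell * Np * C_cell = 12 * 3.354 * 2 * 6.167 = 496.42 Wh
Step 2: t = E_pack / P = 496.42 / 926.9 = 0.5356 hr

0.5356 hr


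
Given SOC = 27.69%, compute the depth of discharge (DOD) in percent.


Complement of SOC: DOD = 100% - 27.69% = 72.31%

72.31%


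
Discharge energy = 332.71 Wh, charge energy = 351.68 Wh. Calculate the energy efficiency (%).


eta_e = E_dis / E_chg * 100 = 332.71 / 351.68 * 100 = 94.61%

94.61%


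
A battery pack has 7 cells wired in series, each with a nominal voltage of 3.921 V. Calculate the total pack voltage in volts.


Series voltages add: 7 * 3.921 V = 27.447 V

27.447 V


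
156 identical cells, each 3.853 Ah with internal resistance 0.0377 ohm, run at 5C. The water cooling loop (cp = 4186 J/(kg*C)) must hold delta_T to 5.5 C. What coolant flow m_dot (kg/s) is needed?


Step 1: I = 5 * 3.853 = 19.265 A
Step 2: Q_cell = I^2 * R = 19.265^2 * 0.0377 = 13.992 W
Step 3: Q_total = 156 * 13.992 = 2182.8 W
Step 4: m_dot = Q_total / (cp * dT) = 2182.8 / (4186 * 5.5) = 0.09481 kg/s

0.09481 kg/s


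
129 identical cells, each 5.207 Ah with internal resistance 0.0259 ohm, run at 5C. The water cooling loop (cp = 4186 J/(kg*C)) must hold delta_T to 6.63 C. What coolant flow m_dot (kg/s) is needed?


Step 1: I = 5 * 5.207 = 26.035 A
Step 2: Q_cell = I^2 * R = 26.035^2 * 0.0259 = 17.556 W
Step 3: Q_total = 129 * 17.556 = 2264.7 W
Step 4: m_dot = Q_total / (cp * dT) = 2264.7 / (4186 * 6.63) = 0.08160 kg/s

0.08160 kg/s


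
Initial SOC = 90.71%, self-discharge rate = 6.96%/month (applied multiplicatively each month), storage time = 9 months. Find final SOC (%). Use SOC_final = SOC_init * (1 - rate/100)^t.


decay = (1 - 6.96/100)^9 = 0.52243
SOC_final = 90.71 * 0.52243 = 47.39%

47.39%


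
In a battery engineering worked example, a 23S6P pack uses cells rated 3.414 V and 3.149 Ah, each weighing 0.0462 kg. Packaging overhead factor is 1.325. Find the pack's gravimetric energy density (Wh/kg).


Step 1: V_pack = 23 * 3.414 = 78.522 V
Step 2: C_pack = 6 * 3.149 = 18.894 Ah
Step 3: E_pack = V_pack * C_pack = 78.522 * 18.894 = 1483.6 Wh
Step 4: m_pack = 23 * 6 * 0.0462 * 1.325 = 8.4477 kg
Step 5: ED = E_pack / m_pack = 1483.6 / 8.4477 = 175.6 Wh/kg

175.6 Wh/kg


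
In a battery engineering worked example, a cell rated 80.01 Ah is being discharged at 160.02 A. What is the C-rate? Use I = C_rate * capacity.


C_rate = I / capacity = 160.02 / 80.01 = 2C

2C


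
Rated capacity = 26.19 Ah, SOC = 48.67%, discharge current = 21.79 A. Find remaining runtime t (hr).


Step 1: remaining = SOC/100 * C_total = 48.67/100 * 26.19 = 12.747 Ah
Step 2: t = remaining / I = 12.747 / 21.79 = 0.5850 hr

0.5850 hr


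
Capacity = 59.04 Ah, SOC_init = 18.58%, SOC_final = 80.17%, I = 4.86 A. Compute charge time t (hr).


delta_Ah = 59.04 * (80.17 - 18.58) / 100 = 36.363 Ah
t = delta_Ah / I = 36.363 / 4.86 = 7.482 hr

7.482 hr


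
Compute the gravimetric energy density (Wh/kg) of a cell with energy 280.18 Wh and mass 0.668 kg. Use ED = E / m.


ED = E / m = 280.18 / 0.668 = 419.4 Wh/kg

419.4 Wh/kg


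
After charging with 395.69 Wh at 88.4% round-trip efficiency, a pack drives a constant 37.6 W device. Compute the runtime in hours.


Step 1: E_discharge = eta/100 * E_charge = 88.4/100 * 395.69 = 349.79 Wh
Step 2: t = E_discharge / P = 349.79 / 37.6 = 9.303 hr

9.303 hr


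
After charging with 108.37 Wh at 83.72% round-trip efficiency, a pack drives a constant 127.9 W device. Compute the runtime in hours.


Step 1: E_discharge = eta/100 * E_charge = 83.72/100 * 108.37 = 90.727 Wh
Step 2: t = E_discharge / P = 90.727 / 127.9 = 0.7094 hr

0.7094 hr


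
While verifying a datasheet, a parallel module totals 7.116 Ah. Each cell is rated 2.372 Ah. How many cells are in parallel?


n = C_total / C_cell = 7.116 / 2.372 = 3

3


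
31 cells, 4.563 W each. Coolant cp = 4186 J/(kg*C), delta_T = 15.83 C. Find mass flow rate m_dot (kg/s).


Step 1: Total heat Q = 31 * 4.563 W = 141.45 W
Step 2: denom = cp * dT = 4186 * 15.83 = 66264
Step 3: m_dot = 141.45 / 66264 = 0.002135 kg/s

0.002135 kg/s


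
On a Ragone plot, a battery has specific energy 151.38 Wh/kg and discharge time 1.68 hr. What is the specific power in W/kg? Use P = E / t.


P_specific = E / t = 151.38 / 1.68 = 90.11 W/kg

90.11 W/kg
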